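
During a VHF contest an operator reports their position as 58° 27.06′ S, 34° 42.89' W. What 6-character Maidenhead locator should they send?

HD21pn

Shift to the Maidenhead origin (180°W, 90°S): lon 145.2852, lat 31.5490.
Field: lon ⌊145.2852/20⌋ = 7 → H; lat ⌊31.5490/10⌋ = 3 → D.
Square: lon ⌊5.2852/2⌋ = 2; lat ⌊1.5490/1⌋ = 1.
Subsquare: lon ⌊1.2852/0.0833333⌋ = 15 → p; lat ⌊0.5490/0.0416667⌋ = 13 → n.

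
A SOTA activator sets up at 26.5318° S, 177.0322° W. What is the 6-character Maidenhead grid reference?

AG13ll

Offset from 180°W / 90°S: lon 2.9678°, lat 63.4682°.
Field (20°×10°, letters A–R): lon ⌊2.9678/20⌋ = 0 → A; lat ⌊63.4682/10⌋ = 6 → G.
Square (2°×1°, digits 0–9): lon ⌊2.9678/2⌋ = 1; lat ⌊3.4682/1⌋ = 3.
Subsquare (5′×2.5′, letters a–x): lon ⌊0.9678/0.0833333⌋ = 11 → l; lat ⌊0.4682/0.0416667⌋ = 11 → l.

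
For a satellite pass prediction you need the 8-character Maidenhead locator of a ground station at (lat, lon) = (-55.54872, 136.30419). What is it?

PD84dk68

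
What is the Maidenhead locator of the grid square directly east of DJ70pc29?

Longitude extended square 2; +1 → 3.
The latitude characters are unchanged.

DJ70pc39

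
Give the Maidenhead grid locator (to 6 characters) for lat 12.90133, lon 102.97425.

Offset from 180°W / 90°S: lon 282.9742°, lat 102.9013°.
Field: lon ⌊282.9742/20⌋ = 14 → O; lat ⌊102.9013/10⌋ = 10 → K.
Square: lon ⌊2.9742/2⌋ = 1; lat ⌊2.9013/1⌋ = 2.
Subsquare: lon ⌊0.9742/0.0833333⌋ = 11 → l; lat ⌊0.9013/0.0416667⌋ = 21 → v.

OK12lv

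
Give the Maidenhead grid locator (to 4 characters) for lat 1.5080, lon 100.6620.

Shift to the Maidenhead origin (180°W, 90°S): lon 280.66, lat 91.51.
Field (20°×10°, letters A–R): 280.66/20 → 14 → O, 91.51/10 → 9 → J; chars OJ.
Square (2°×1°, digits 0–9): 0.66/2 → 0, 1.51/1 → 1; chars 01.

OJ01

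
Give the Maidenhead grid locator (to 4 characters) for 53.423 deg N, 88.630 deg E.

NO43

Offset from 180°W / 90°S: lon 268.63°, lat 143.42°.
Field: 268.63/20 → 13 → N, 143.42/10 → 14 → O; chars NO.
Square: 8.63/2 → 4, 3.42/1 → 3; chars 43.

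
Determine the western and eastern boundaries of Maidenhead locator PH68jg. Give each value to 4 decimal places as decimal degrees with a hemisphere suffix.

132.7500° E, 132.8333° E

Field P=15, H=7: +15·20° lon, +7·10° lat → SW at lon 120°, lat -20°.
Square 6, 8: +6·2° lon, +8·1° lat → SW at lon 132°, lat -12°.
Subsquare j=9, g=6: +9·0.0833333° lon, +6·0.0416667° lat → SW at lon 132.75°, lat -11.75°.
Cell spans 0.0833333° lon × 0.0416667° lat.
west 132.7500° E, east 132.8333° E.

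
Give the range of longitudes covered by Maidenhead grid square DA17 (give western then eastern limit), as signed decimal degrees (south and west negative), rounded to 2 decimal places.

Field D=3, A=0: +3·20° lon, +0·10° lat → SW at lon -120°, lat -90°.
Square 1, 7: +1·2° lon, +7·1° lat → SW at lon -118°, lat -83°.
Cell spans 2° lon × 1° lat.
west -118.00, east -116.00.

-118.00, -116.00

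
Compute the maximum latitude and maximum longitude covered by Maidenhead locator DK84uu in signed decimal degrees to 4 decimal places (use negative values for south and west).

Field D=3, K=10: +3·20° lon, +10·10° lat → SW at lon -120°, lat 10°.
Square 8, 4: +8·2° lon, +4·1° lat → SW at lon -104°, lat 14°.
Subsquare u=20, u=20: +20·0.0833333° lon, +20·0.0416667° lat → SW at lon -102.333°, lat 14.8333°.
Cell spans 0.0833333° lon × 0.0416667° lat. NE corner is SW corner plus one full cell.
latitude 14.8750, longitude -102.2500.

14.8750, -102.2500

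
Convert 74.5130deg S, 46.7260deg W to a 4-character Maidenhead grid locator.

GB65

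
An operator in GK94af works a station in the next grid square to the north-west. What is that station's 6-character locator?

GK84xg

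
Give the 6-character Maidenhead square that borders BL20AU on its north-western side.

BL10xv

Longitude subsquare a = 0; −1 → -1, wraps to 23 = x, carry into square.
Longitude square 2; −1 → 1.
Latitude subsquare u = 20; +1 → 21 = v.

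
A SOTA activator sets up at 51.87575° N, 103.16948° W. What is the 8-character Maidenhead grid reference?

DO81jv90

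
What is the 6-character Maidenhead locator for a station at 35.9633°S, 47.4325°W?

GF64ga

Offset from 180°W / 90°S: lon 132.5675°, lat 54.0367°.
Field: lon ⌊132.5675/20⌋ = 6 → G; lat ⌊54.0367/10⌋ = 5 → F.
Square: lon ⌊12.5675/2⌋ = 6; lat ⌊4.0367/1⌋ = 4.
Subsquare: lon ⌊0.5675/0.0833333⌋ = 6 → g; lat ⌊0.0367/0.0416667⌋ = 0 → a.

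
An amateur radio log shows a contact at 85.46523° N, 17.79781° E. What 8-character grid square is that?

JR85vl51

Add 180° to longitude and 90° to latitude: 197.79781, 175.46523.
Field: lon ⌊197.79781/20⌋ = 9 → J; lat ⌊175.46523/10⌋ = 17 → R.
Square: lon ⌊17.79781/2⌋ = 8; lat ⌊5.46523/1⌋ = 5.
Subsquare: lon ⌊1.79781/0.0833333⌋ = 21 → v; lat ⌊0.46523/0.0416667⌋ = 11 → l.
Extended square: lon ⌊0.04781/0.00833333⌋ = 5; lat ⌊0.00690/0.00416667⌋ = 1.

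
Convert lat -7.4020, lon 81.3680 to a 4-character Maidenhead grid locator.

Shift to the Maidenhead origin (180°W, 90°S): lon 261.37, lat 82.60.
Field (20°×10°, letters A–R): 261.37/20 → 13 → N, 82.60/10 → 8 → I; chars NI.
Square (2°×1°, digits 0–9): 1.37/2 → 0, 2.60/1 → 2; chars 02.

NI02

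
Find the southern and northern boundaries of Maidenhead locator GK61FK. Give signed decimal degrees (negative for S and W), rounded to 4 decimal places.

11.4167, 11.4583

Field G=6, K=10: +6·20° lon, +10·10° lat → SW at lon -60°, lat 10°.
Square 6, 1: +6·2° lon, +1·1° lat → SW at lon -48°, lat 11°.
Subsquare f=5, k=10: +5·0.0833333° lon, +10·0.0416667° lat → SW at lon -47.5833°, lat 11.4167°.
Cell spans 0.0833333° lon × 0.0416667° lat.
south 11.4167, north 11.4583.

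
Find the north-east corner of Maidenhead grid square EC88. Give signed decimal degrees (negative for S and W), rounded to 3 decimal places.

-61.000, -82.000

Field E=4, C=2: +4·20° lon, +2·10° lat → SW at lon -100°, lat -70°.
Square 8, 8: +8·2° lon, +8·1° lat → SW at lon -84°, lat -62°.
Cell spans 2° lon × 1° lat. NE corner is SW corner plus one full cell.
latitude -61.000, longitude -82.000.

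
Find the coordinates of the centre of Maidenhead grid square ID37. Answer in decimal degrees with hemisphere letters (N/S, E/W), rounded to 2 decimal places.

52.50° S, 13.00° W

Field I=8, D=3: +8·20° lon, +3·10° lat → SW at lon -20°, lat -60°.
Square 3, 7: +3·2° lon, +7·1° lat → SW at lon -14°, lat -53°.
Cell spans 2° lon × 1° lat. Centre is SW corner plus half of each.
latitude 52.50° S, longitude 13.00° W.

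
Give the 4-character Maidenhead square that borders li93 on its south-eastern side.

MI02

Longitude square 9; +1 → 10, wraps to 0, carry into field.
Longitude field L = 11; +1 → 12 = M.
Latitude square 3; −1 → 2.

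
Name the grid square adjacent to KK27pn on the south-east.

KK27qm

Longitude subsquare p = 15; +1 → 16 = q.
Latitude subsquare n = 13; −1 → 12 = m.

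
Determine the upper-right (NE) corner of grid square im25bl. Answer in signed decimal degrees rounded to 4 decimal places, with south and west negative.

Field I=8, M=12: +8·20° lon, +12·10° lat → SW at lon -20°, lat 30°.
Square 2, 5: +2·2° lon, +5·1° lat → SW at lon -16°, lat 35°.
Subsquare b=1, l=11: +1·0.0833333° lon, +11·0.0416667° lat → SW at lon -15.9167°, lat 35.4583°.
Cell spans 0.0833333° lon × 0.0416667° lat. NE corner is SW corner plus one full cell.
latitude 35.5000, longitude -15.8333.

35.5000, -15.8333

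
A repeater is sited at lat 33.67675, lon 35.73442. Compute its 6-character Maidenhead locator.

KM73uq

Add 180° to longitude and 90° to latitude: 215.7344, 123.6767.
Field: 215.7344/20 → 10 → K, 123.6767/10 → 12 → M; chars KM.
Square: 15.7344/2 → 7, 3.6767/1 → 3; chars 73.
Subsquare: 1.7344/0.0833333 → 20 → u, 0.6767/0.0416667 → 16 → q; chars uq.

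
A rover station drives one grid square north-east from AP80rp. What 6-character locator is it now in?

Longitude subsquare r = 17; +1 → 18 = s.
Latitude subsquare p = 15; +1 → 16 = q.

AP80sq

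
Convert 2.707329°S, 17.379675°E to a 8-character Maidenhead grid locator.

Add 180° to longitude and 90° to latitude: 197.37967, 87.29267.
Field: 197.37967/20 → 9 → J, 87.29267/10 → 8 → I; chars JI.
Square: 17.37967/2 → 8, 7.29267/1 → 7; chars 87.
Subsquare: 1.37967/0.0833333 → 16 → q, 0.29267/0.0416667 → 7 → h; chars qh.
Extended square: 0.04634/0.00833333 → 5, 0.00100/0.00416667 → 0; chars 50.

JI87qh50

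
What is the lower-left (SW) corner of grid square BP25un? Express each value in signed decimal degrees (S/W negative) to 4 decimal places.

Field B=1, P=15: +1·20° lon, +15·10° lat → SW at lon -160°, lat 60°.
Square 2, 5: +2·2° lon, +5·1° lat → SW at lon -156°, lat 65°.
Subsquare u=20, n=13: +20·0.0833333° lon, +13·0.0416667° lat → SW at lon -154.333°, lat 65.5417°.
latitude 65.5417, longitude -154.3333.

65.5417, -154.3333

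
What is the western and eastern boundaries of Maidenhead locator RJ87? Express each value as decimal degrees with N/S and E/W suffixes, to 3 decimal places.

176.000° E, 178.000° E

Field R=17, J=9: +17·20° lon, +9·10° lat → SW at lon 160°, lat 0°.
Square 8, 7: +8·2° lon, +7·1° lat → SW at lon 176°, lat 7°.
Cell spans 2° lon × 1° lat.
west 176.000° E, east 178.000° E.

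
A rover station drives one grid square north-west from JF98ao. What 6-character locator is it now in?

Longitude subsquare a = 0; −1 → -1, wraps to 23 = x, carry into square.
Longitude square 9; −1 → 8.
Latitude subsquare o = 14; +1 → 15 = p.

JF88xp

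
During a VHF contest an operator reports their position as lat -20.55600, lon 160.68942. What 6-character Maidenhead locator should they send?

RG09ik

Shift to the Maidenhead origin (180°W, 90°S): lon 340.6894, lat 69.4440.
Field: 340.6894/20 → 17 → R, 69.4440/10 → 6 → G; chars RG.
Square: 0.6894/2 → 0, 9.4440/1 → 9; chars 09.
Subsquare: 0.6894/0.0833333 → 8 → i, 0.4440/0.0416667 → 10 → k; chars ik.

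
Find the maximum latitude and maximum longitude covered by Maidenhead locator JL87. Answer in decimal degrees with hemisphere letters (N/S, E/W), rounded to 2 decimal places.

28.00° N, 18.00° E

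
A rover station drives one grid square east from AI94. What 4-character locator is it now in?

BI04

Longitude square 9; +1 → 10, wraps to 0, carry into field.
Longitude field A = 0; +1 → 1 = B.
The latitude characters are unchanged.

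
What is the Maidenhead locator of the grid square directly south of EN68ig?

EN68if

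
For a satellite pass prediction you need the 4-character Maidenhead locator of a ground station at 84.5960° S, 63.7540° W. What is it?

Shift to the Maidenhead origin (180°W, 90°S): lon 116.25, lat 5.40.
Field (20°×10°, letters A–R): lon ⌊116.25/20⌋ = 5 → F; lat ⌊5.40/10⌋ = 0 → A.
Square (2°×1°, digits 0–9): lon ⌊16.25/2⌋ = 8; lat ⌊5.40/1⌋ = 5.

FA85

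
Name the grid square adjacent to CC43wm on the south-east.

Longitude subsquare w = 22; +1 → 23 = x.
Latitude subsquare m = 12; −1 → 11 = l.

CC43xl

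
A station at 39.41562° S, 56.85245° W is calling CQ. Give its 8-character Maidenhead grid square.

GF10no70

Shift to the Maidenhead origin (180°W, 90°S): lon 123.14755, lat 50.58438.
Field: lon ⌊123.14755/20⌋ = 6 → G; lat ⌊50.58438/10⌋ = 5 → F.
Square: lon ⌊3.14755/2⌋ = 1; lat ⌊0.58438/1⌋ = 0.
Subsquare: lon ⌊1.14755/0.0833333⌋ = 13 → n; lat ⌊0.58438/0.0416667⌋ = 14 → o.
Extended square: lon ⌊0.06422/0.00833333⌋ = 7; lat ⌊0.00105/0.00416667⌋ = 0.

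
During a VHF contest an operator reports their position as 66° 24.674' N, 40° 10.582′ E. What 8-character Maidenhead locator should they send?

LP06cj18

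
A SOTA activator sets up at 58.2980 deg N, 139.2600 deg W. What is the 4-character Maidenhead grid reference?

CO08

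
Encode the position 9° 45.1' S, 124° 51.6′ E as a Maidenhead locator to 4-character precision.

Offset from 180°W / 90°S: lon 304.86°, lat 80.25°.
Field (20°×10°, letters A–R): lon ⌊304.86/20⌋ = 15 → P; lat ⌊80.25/10⌋ = 8 → I.
Square (2°×1°, digits 0–9): lon ⌊4.86/2⌋ = 2; lat ⌊0.25/1⌋ = 0.

PI20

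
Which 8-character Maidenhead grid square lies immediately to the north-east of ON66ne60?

ON66ne71

Longitude extended square 6; +1 → 7.
Latitude extended square 0; +1 → 1.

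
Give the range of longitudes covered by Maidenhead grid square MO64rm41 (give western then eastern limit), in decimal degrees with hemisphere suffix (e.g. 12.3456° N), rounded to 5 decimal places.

73.45000° E, 73.45833° E

Field M=12, O=14: +12·20° lon, +14·10° lat → SW at lon 60°, lat 50°.
Square 6, 4: +6·2° lon, +4·1° lat → SW at lon 72°, lat 54°.
Subsquare r=17, m=12: +17·0.0833333° lon, +12·0.0416667° lat → SW at lon 73.4167°, lat 54.5°.
Extended square 4, 1: +4·0.00833333° lon, +1·0.00416667° lat → SW at lon 73.45°, lat 54.5042°.
Cell spans 0.00833333° lon × 0.00416667° lat.
west 73.45000° E, east 73.45833° E.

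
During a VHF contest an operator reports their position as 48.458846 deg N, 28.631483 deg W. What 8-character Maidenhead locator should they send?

Offset from 180°W / 90°S: lon 151.36852°, lat 138.45885°.
Field: lon ⌊151.36852/20⌋ = 7 → H; lat ⌊138.45885/10⌋ = 13 → N.
Square: lon ⌊11.36852/2⌋ = 5; lat ⌊8.45885/1⌋ = 8.
Subsquare: lon ⌊1.36852/0.0833333⌋ = 16 → q; lat ⌊0.45885/0.0416667⌋ = 11 → l.
Extended square: lon ⌊0.03518/0.00833333⌋ = 4; lat ⌊0.00051/0.00416667⌋ = 0.

HN58ql40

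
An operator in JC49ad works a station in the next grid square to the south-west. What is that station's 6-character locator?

JC39xc

Longitude subsquare a = 0; −1 → -1, wraps to 23 = x, carry into square.
Longitude square 4; −1 → 3.
Latitude subsquare d = 3; −1 → 2 = c.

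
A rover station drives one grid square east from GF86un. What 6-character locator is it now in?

GF86vn

Longitude subsquare u = 20; +1 → 21 = v.
The latitude characters are unchanged.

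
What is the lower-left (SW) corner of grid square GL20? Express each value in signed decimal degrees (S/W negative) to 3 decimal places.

Field G=6, L=11: +6·20° lon, +11·10° lat → SW at lon -60°, lat 20°.
Square 2, 0: +2·2° lon, +0·1° lat → SW at lon -56°, lat 20°.
latitude 20.000, longitude -56.000.

20.000, -56.000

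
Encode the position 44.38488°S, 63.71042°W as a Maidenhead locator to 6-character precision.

Add 180° to longitude and 90° to latitude: 116.2896, 45.6151.
Field (20°×10°, letters A–R): lon ⌊116.2896/20⌋ = 5 → F; lat ⌊45.6151/10⌋ = 4 → E.
Square (2°×1°, digits 0–9): lon ⌊16.2896/2⌋ = 8; lat ⌊5.6151/1⌋ = 5.
Subsquare (5′×2.5′, letters a–x): lon ⌊0.2896/0.0833333⌋ = 3 → d; lat ⌊0.6151/0.0416667⌋ = 14 → o.

FE85do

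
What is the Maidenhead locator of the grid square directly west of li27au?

Longitude subsquare a = 0; −1 → -1, wraps to 23 = x, carry into square.
Longitude square 2; −1 → 1.
The latitude characters are unchanged.

LI17xu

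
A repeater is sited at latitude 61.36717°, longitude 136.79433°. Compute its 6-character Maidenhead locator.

Offset from 180°W / 90°S: lon 316.7943°, lat 151.3672°.
Field (20°×10°, letters A–R): lon ⌊316.7943/20⌋ = 15 → P; lat ⌊151.3672/10⌋ = 15 → P.
Square (2°×1°, digits 0–9): lon ⌊16.7943/2⌋ = 8; lat ⌊1.3672/1⌋ = 1.
Subsquare (5′×2.5′, letters a–x): lon ⌊0.7943/0.0833333⌋ = 9 → j; lat ⌊0.3672/0.0416667⌋ = 8 → i.

PP81ji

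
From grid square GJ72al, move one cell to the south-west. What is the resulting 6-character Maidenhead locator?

GJ62xk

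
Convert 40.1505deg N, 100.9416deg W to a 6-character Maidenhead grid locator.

Shift to the Maidenhead origin (180°W, 90°S): lon 79.0584, lat 130.1505.
Field: lon ⌊79.0584/20⌋ = 3 → D; lat ⌊130.1505/10⌋ = 13 → N.
Square: lon ⌊19.0584/2⌋ = 9; lat ⌊0.1505/1⌋ = 0.
Subsquare: lon ⌊1.0584/0.0833333⌋ = 12 → m; lat ⌊0.1505/0.0416667⌋ = 3 → d.

DN90md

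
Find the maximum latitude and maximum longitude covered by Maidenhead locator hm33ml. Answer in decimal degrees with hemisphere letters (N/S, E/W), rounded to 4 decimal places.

Field H=7, M=12: +7·20° lon, +12·10° lat → SW at lon -40°, lat 30°.
Square 3, 3: +3·2° lon, +3·1° lat → SW at lon -34°, lat 33°.
Subsquare m=12, l=11: +12·0.0833333° lon, +11·0.0416667° lat → SW at lon -33°, lat 33.4583°.
Cell spans 0.0833333° lon × 0.0416667° lat. NE corner is SW corner plus one full cell.
latitude 33.5000° N, longitude 32.9167° W.

33.5000° N, 32.9167° W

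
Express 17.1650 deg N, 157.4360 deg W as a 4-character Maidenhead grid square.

BK17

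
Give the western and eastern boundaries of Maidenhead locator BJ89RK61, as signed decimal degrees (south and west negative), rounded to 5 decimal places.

-142.53333, -142.52500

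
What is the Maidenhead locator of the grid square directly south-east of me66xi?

ME76ah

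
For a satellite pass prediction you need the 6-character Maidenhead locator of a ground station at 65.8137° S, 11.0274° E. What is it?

JC54me

Offset from 180°W / 90°S: lon 191.0274°, lat 24.1863°.
Field (20°×10°, letters A–R): 191.0274/20 → 9 → J, 24.1863/10 → 2 → C; chars JC.
Square (2°×1°, digits 0–9): 11.0274/2 → 5, 4.1863/1 → 4; chars 54.
Subsquare (5′×2.5′, letters a–x): 1.0274/0.0833333 → 12 → m, 0.1863/0.0416667 → 4 → e; chars me.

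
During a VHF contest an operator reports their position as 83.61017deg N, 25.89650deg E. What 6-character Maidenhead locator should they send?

KR23wo

Offset from 180°W / 90°S: lon 205.8965°, lat 173.6102°.
Field (20°×10°, letters A–R): lon ⌊205.8965/20⌋ = 10 → K; lat ⌊173.6102/10⌋ = 17 → R.
Square (2°×1°, digits 0–9): lon ⌊5.8965/2⌋ = 2; lat ⌊3.6102/1⌋ = 3.
Subsquare (5′×2.5′, letters a–x): lon ⌊1.8965/0.0833333⌋ = 22 → w; lat ⌊0.6102/0.0416667⌋ = 14 → o.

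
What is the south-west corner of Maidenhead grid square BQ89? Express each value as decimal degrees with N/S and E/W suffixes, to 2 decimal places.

79.00° N, 144.00° W

Field B=1, Q=16: +1·20° lon, +16·10° lat → SW at lon -160°, lat 70°.
Square 8, 9: +8·2° lon, +9·1° lat → SW at lon -144°, lat 79°.
latitude 79.00° N, longitude 144.00° W.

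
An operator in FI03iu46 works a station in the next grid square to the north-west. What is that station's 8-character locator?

Longitude extended square 4; −1 → 3.
Latitude extended square 6; +1 → 7.

FI03iu37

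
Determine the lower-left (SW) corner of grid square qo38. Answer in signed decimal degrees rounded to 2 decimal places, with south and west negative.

Field Q=16, O=14: +16·20° lon, +14·10° lat → SW at lon 140°, lat 50°.
Square 3, 8: +3·2° lon, +8·1° lat → SW at lon 146°, lat 58°.
latitude 58.00, longitude 146.00.

58.00, 146.00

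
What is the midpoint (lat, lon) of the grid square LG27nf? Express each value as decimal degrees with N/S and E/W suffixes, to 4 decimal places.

22.7708° S, 45.1250° E

Field L=11, G=6: +11·20° lon, +6·10° lat → SW at lon 40°, lat -30°.
Square 2, 7: +2·2° lon, +7·1° lat → SW at lon 44°, lat -23°.
Subsquare n=13, f=5: +13·0.0833333° lon, +5·0.0416667° lat → SW at lon 45.0833°, lat -22.7917°.
Cell spans 0.0833333° lon × 0.0416667° lat. Centre is SW corner plus half of each.
latitude 22.7708° S, longitude 45.1250° E.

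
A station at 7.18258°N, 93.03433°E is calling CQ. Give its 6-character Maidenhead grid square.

NJ67me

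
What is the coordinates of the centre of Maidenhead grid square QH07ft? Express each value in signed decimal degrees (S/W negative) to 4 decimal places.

-12.1875, 140.4583

Field Q=16, H=7: +16·20° lon, +7·10° lat → SW at lon 140°, lat -20°.
Square 0, 7: +0·2° lon, +7·1° lat → SW at lon 140°, lat -13°.
Subsquare f=5, t=19: +5·0.0833333° lon, +19·0.0416667° lat → SW at lon 140.417°, lat -12.2083°.
Cell spans 0.0833333° lon × 0.0416667° lat. Centre is SW corner plus half of each.
latitude -12.1875, longitude 140.4583.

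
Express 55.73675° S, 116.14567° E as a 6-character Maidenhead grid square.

Add 180° to longitude and 90° to latitude: 296.1457, 34.2632.
Field (20°×10°, letters A–R): lon ⌊296.1457/20⌋ = 14 → O; lat ⌊34.2632/10⌋ = 3 → D.
Square (2°×1°, digits 0–9): lon ⌊16.1457/2⌋ = 8; lat ⌊4.2632/1⌋ = 4.
Subsquare (5′×2.5′, letters a–x): lon ⌊0.1457/0.0833333⌋ = 1 → b; lat ⌊0.2632/0.0416667⌋ = 6 → g.

OD84bg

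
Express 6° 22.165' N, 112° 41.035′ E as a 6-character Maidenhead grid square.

OJ66ii

Shift to the Maidenhead origin (180°W, 90°S): lon 292.6839, lat 96.3694.
Field: lon ⌊292.6839/20⌋ = 14 → O; lat ⌊96.3694/10⌋ = 9 → J.
Square: lon ⌊12.6839/2⌋ = 6; lat ⌊6.3694/1⌋ = 6.
Subsquare: lon ⌊0.6839/0.0833333⌋ = 8 → i; lat ⌊0.3694/0.0416667⌋ = 8 → i.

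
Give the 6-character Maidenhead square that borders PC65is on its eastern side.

PC65js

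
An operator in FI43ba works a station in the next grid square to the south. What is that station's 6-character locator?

FI42bx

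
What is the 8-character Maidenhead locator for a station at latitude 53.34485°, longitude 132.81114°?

PO63ji72

Add 180° to longitude and 90° to latitude: 312.81114, 143.34485.
Field: 312.81114/20 → 15 → P, 143.34485/10 → 14 → O; chars PO.
Square: 12.81114/2 → 6, 3.34485/1 → 3; chars 63.
Subsquare: 0.81114/0.0833333 → 9 → j, 0.34485/0.0416667 → 8 → i; chars ji.
Extended square: 0.06114/0.00833333 → 7, 0.01152/0.00416667 → 2; chars 72.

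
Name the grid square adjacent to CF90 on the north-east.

DF01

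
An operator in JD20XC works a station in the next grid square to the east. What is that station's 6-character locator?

Longitude subsquare x = 23; +1 → 24, wraps to 0 = a, carry into square.
Longitude square 2; +1 → 3.
The latitude characters are unchanged.

JD30ac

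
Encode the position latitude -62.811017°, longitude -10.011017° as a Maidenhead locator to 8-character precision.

IC47xe85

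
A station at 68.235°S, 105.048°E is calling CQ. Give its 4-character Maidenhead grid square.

OC21

Shift to the Maidenhead origin (180°W, 90°S): lon 285.05, lat 21.77.
Field: lon ⌊285.05/20⌋ = 14 → O; lat ⌊21.77/10⌋ = 2 → C.
Square: lon ⌊5.05/2⌋ = 2; lat ⌊1.77/1⌋ = 1.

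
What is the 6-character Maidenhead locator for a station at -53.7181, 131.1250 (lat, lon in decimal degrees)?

PD56ng

Add 180° to longitude and 90° to latitude: 311.1250, 36.2819.
Field: 311.1250/20 → 15 → P, 36.2819/10 → 3 → D; chars PD.
Square: 11.1250/2 → 5, 6.2819/1 → 6; chars 56.
Subsquare: 1.1250/0.0833333 → 13 → n, 0.2819/0.0416667 → 6 → g; chars ng.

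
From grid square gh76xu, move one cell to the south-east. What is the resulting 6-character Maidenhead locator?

GH86at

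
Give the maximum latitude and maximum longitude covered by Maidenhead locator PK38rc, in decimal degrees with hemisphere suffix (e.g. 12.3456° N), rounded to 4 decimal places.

18.1250° N, 127.5000° E

Field P=15, K=10: +15·20° lon, +10·10° lat → SW at lon 120°, lat 10°.
Square 3, 8: +3·2° lon, +8·1° lat → SW at lon 126°, lat 18°.
Subsquare r=17, c=2: +17·0.0833333° lon, +2·0.0416667° lat → SW at lon 127.417°, lat 18.0833°.
Cell spans 0.0833333° lon × 0.0416667° lat. NE corner is SW corner plus one full cell.
latitude 18.1250° N, longitude 127.5000° E.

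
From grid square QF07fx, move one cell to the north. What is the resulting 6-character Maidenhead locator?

Latitude subsquare x = 23; +1 → 24, wraps to 0 = a, carry into square.
Latitude square 7; +1 → 8.
The longitude characters are unchanged.

QF08fa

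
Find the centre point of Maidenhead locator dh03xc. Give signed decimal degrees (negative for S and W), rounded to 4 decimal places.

Field D=3, H=7: +3·20° lon, +7·10° lat → SW at lon -120°, lat -20°.
Square 0, 3: +0·2° lon, +3·1° lat → SW at lon -120°, lat -17°.
Subsquare x=23, c=2: +23·0.0833333° lon, +2·0.0416667° lat → SW at lon -118.083°, lat -16.9167°.
Cell spans 0.0833333° lon × 0.0416667° lat. Centre is SW corner plus half of each.
latitude -16.8958, longitude -118.0417.

-16.8958, -118.0417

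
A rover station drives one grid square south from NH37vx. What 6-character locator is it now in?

NH37vw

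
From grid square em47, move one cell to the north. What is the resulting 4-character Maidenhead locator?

EM48

Latitude square 7; +1 → 8.
The longitude characters are unchanged.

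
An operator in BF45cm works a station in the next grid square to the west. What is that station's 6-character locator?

BF45bm

Longitude subsquare c = 2; −1 → 1 = b.
The latitude characters are unchanged.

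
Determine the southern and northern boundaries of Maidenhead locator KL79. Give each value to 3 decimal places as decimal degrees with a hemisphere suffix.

29.000° N, 30.000° N

Field K=10, L=11: +10·20° lon, +11·10° lat → SW at lon 20°, lat 20°.
Square 7, 9: +7·2° lon, +9·1° lat → SW at lon 34°, lat 29°.
Cell spans 2° lon × 1° lat.
south 29.000° N, north 30.000° N.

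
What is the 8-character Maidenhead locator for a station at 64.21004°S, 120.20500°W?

CC95vs59

Offset from 180°W / 90°S: lon 59.79500°, lat 25.78996°.
Field (20°×10°, letters A–R): lon ⌊59.79500/20⌋ = 2 → C; lat ⌊25.78996/10⌋ = 2 → C.
Square (2°×1°, digits 0–9): lon ⌊19.79500/2⌋ = 9; lat ⌊5.78996/1⌋ = 5.
Subsquare (5′×2.5′, letters a–x): lon ⌊1.79500/0.0833333⌋ = 21 → v; lat ⌊0.78996/0.0416667⌋ = 18 → s.
Extended square (30″×15″, digits 0–9): lon ⌊0.04500/0.00833333⌋ = 5; lat ⌊0.03996/0.00416667⌋ = 9.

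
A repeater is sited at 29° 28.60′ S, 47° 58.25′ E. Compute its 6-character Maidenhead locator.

Offset from 180°W / 90°S: lon 227.9708°, lat 60.5233°.
Field: 227.9708/20 → 11 → L, 60.5233/10 → 6 → G; chars LG.
Square: 7.9708/2 → 3, 0.5233/1 → 0; chars 30.
Subsquare: 1.9708/0.0833333 → 23 → x, 0.5233/0.0416667 → 12 → m; chars xm.

LG30xm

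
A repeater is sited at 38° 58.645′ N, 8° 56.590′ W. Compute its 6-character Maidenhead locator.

Offset from 180°W / 90°S: lon 171.0568°, lat 128.9774°.
Field: 171.0568/20 → 8 → I, 128.9774/10 → 12 → M; chars IM.
Square: 11.0568/2 → 5, 8.9774/1 → 8; chars 58.
Subsquare: 1.0568/0.0833333 → 12 → m, 0.9774/0.0416667 → 23 → x; chars mx.

IM58mx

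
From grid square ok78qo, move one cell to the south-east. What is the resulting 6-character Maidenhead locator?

Longitude subsquare q = 16; +1 → 17 = r.
Latitude subsquare o = 14; −1 → 13 = n.

OK78rn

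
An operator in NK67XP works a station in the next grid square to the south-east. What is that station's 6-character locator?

NK77ao

Longitude subsquare x = 23; +1 → 24, wraps to 0 = a, carry into square.
Longitude square 6; +1 → 7.
Latitude subsquare p = 15; −1 → 14 = o.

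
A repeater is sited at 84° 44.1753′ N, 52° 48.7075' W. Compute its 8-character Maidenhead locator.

Add 180° to longitude and 90° to latitude: 127.18821, 174.73625.
Field: 127.18821/20 → 6 → G, 174.73625/10 → 17 → R; chars GR.
Square: 7.18821/2 → 3, 4.73625/1 → 4; chars 34.
Subsquare: 1.18821/0.0833333 → 14 → o, 0.73625/0.0416667 → 17 → r; chars or.
Extended square: 0.02154/0.00833333 → 2, 0.02792/0.00416667 → 6; chars 26.

GR34or26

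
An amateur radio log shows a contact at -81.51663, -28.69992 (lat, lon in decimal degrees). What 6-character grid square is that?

HA58pl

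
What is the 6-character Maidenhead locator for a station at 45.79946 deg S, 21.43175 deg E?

KE04re

Offset from 180°W / 90°S: lon 201.4317°, lat 44.2005°.
Field: 201.4317/20 → 10 → K, 44.2005/10 → 4 → E; chars KE.
Square: 1.4317/2 → 0, 4.2005/1 → 4; chars 04.
Subsquare: 1.4317/0.0833333 → 17 → r, 0.2005/0.0416667 → 4 → e; chars re.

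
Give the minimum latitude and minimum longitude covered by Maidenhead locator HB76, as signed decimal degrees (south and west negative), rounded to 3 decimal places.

-74.000, -26.000

Field H=7, B=1: +7·20° lon, +1·10° lat → SW at lon -40°, lat -80°.
Square 7, 6: +7·2° lon, +6·1° lat → SW at lon -26°, lat -74°.
latitude -74.000, longitude -26.000.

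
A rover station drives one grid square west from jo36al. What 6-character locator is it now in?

JO26xl

Longitude subsquare a = 0; −1 → -1, wraps to 23 = x, carry into square.
Longitude square 3; −1 → 2.
The latitude characters are unchanged.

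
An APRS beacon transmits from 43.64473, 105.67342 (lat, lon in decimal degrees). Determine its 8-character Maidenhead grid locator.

Shift to the Maidenhead origin (180°W, 90°S): lon 285.67342, lat 133.64473.
Field (20°×10°, letters A–R): lon ⌊285.67342/20⌋ = 14 → O; lat ⌊133.64473/10⌋ = 13 → N.
Square (2°×1°, digits 0–9): lon ⌊5.67342/2⌋ = 2; lat ⌊3.64473/1⌋ = 3.
Subsquare (5′×2.5′, letters a–x): lon ⌊1.67342/0.0833333⌋ = 20 → u; lat ⌊0.64473/0.0416667⌋ = 15 → p.
Extended square (30″×15″, digits 0–9): lon ⌊0.00675/0.00833333⌋ = 0; lat ⌊0.01973/0.00416667⌋ = 4.

ON23up04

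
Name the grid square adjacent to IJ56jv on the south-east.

IJ56ku

Longitude subsquare j = 9; +1 → 10 = k.
Latitude subsquare v = 21; −1 → 20 = u.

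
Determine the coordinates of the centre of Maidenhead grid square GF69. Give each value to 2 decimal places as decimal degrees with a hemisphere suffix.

30.50° S, 47.00° W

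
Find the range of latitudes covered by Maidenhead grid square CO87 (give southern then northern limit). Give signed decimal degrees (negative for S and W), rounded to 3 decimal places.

Field C=2, O=14: +2·20° lon, +14·10° lat → SW at lon -140°, lat 50°.
Square 8, 7: +8·2° lon, +7·1° lat → SW at lon -124°, lat 57°.
Cell spans 2° lon × 1° lat.
south 57.000, north 58.000.

57.000, 58.000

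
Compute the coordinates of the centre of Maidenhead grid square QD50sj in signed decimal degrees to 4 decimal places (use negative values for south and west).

-59.6042, 151.5417

Field Q=16, D=3: +16·20° lon, +3·10° lat → SW at lon 140°, lat -60°.
Square 5, 0: +5·2° lon, +0·1° lat → SW at lon 150°, lat -60°.
Subsquare s=18, j=9: +18·0.0833333° lon, +9·0.0416667° lat → SW at lon 151.5°, lat -59.625°.
Cell spans 0.0833333° lon × 0.0416667° lat. Centre is SW corner plus half of each.
latitude -59.6042, longitude 151.5417.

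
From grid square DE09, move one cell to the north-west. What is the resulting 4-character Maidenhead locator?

CF90

Longitude square 0; −1 → -1, wraps to 9, carry into field.
Longitude field D = 3; −1 → 2 = C.
Latitude square 9; +1 → 10, wraps to 0, carry into field.
Latitude field E = 4; +1 → 5 = F.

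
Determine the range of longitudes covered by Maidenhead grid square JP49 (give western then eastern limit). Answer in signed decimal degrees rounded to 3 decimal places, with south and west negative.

8.000, 10.000

Field J=9, P=15: +9·20° lon, +15·10° lat → SW at lon 0°, lat 60°.
Square 4, 9: +4·2° lon, +9·1° lat → SW at lon 8°, lat 69°.
Cell spans 2° lon × 1° lat.
west 8.000, east 10.000.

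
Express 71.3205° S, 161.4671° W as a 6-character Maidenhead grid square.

AB98gq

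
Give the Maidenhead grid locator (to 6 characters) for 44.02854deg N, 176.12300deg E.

Offset from 180°W / 90°S: lon 356.1230°, lat 134.0285°.
Field: 356.1230/20 → 17 → R, 134.0285/10 → 13 → N; chars RN.
Square: 16.1230/2 → 8, 4.0285/1 → 4; chars 84.
Subsquare: 0.1230/0.0833333 → 1 → b, 0.0285/0.0416667 → 0 → a; chars ba.

RN84ba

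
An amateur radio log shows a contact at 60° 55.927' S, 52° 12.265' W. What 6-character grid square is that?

GC39vb

Offset from 180°W / 90°S: lon 127.7956°, lat 29.0679°.
Field: lon ⌊127.7956/20⌋ = 6 → G; lat ⌊29.0679/10⌋ = 2 → C.
Square: lon ⌊7.7956/2⌋ = 3; lat ⌊9.0679/1⌋ = 9.
Subsquare: lon ⌊1.7956/0.0833333⌋ = 21 → v; lat ⌊0.0679/0.0416667⌋ = 1 → b.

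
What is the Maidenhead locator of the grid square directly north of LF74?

LF75

Latitude square 4; +1 → 5.
The longitude characters are unchanged.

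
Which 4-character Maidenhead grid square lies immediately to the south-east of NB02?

NB11

Longitude square 0; +1 → 1.
Latitude square 2; −1 → 1.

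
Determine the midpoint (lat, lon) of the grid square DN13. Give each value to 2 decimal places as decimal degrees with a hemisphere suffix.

Field D=3, N=13: +3·20° lon, +13·10° lat → SW at lon -120°, lat 40°.
Square 1, 3: +1·2° lon, +3·1° lat → SW at lon -118°, lat 43°.
Cell spans 2° lon × 1° lat. Centre is SW corner plus half of each.
latitude 43.50° N, longitude 117.00° W.

43.50° N, 117.00° W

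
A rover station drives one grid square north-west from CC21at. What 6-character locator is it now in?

CC11xu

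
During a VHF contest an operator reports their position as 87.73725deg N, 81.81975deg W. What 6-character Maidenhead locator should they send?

ER97cr

Offset from 180°W / 90°S: lon 98.1803°, lat 177.7373°.
Field: 98.1803/20 → 4 → E, 177.7373/10 → 17 → R; chars ER.
Square: 18.1803/2 → 9, 7.7373/1 → 7; chars 97.
Subsquare: 0.1803/0.0833333 → 2 → c, 0.7373/0.0416667 → 17 → r; chars cr.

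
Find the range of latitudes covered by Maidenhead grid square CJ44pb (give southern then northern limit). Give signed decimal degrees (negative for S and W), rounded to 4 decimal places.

Field C=2, J=9: +2·20° lon, +9·10° lat → SW at lon -140°, lat 0°.
Square 4, 4: +4·2° lon, +4·1° lat → SW at lon -132°, lat 4°.
Subsquare p=15, b=1: +15·0.0833333° lon, +1·0.0416667° lat → SW at lon -130.75°, lat 4.04167°.
Cell spans 0.0833333° lon × 0.0416667° lat.
south 4.0417, north 4.0833.

4.0417, 4.0833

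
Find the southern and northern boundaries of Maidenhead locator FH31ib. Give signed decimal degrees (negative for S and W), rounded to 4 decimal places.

-18.9583, -18.9167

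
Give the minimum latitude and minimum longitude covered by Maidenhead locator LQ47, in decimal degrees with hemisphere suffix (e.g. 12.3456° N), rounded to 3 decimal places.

Field L=11, Q=16: +11·20° lon, +16·10° lat → SW at lon 40°, lat 70°.
Square 4, 7: +4·2° lon, +7·1° lat → SW at lon 48°, lat 77°.
latitude 77.000° N, longitude 48.000° E.

77.000° N, 48.000° E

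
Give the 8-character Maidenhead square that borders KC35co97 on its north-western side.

KC35co88

Longitude extended square 9; −1 → 8.
Latitude extended square 7; +1 → 8.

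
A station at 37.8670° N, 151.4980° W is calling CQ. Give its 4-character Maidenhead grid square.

Shift to the Maidenhead origin (180°W, 90°S): lon 28.50, lat 127.87.
Field: lon ⌊28.50/20⌋ = 1 → B; lat ⌊127.87/10⌋ = 12 → M.
Square: lon ⌊8.50/2⌋ = 4; lat ⌊7.87/1⌋ = 7.

BM47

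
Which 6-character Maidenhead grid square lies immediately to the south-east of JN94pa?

JN93qx

Longitude subsquare p = 15; +1 → 16 = q.
Latitude subsquare a = 0; −1 → -1, wraps to 23 = x, carry into square.
Latitude square 4; −1 → 3.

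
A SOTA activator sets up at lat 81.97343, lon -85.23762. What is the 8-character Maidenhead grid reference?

Shift to the Maidenhead origin (180°W, 90°S): lon 94.76238, lat 171.97343.
Field (20°×10°, letters A–R): lon ⌊94.76238/20⌋ = 4 → E; lat ⌊171.97343/10⌋ = 17 → R.
Square (2°×1°, digits 0–9): lon ⌊14.76238/2⌋ = 7; lat ⌊1.97343/1⌋ = 1.
Subsquare (5′×2.5′, letters a–x): lon ⌊0.76238/0.0833333⌋ = 9 → j; lat ⌊0.97343/0.0416667⌋ = 23 → x.
Extended square (30″×15″, digits 0–9): lon ⌊0.01238/0.00833333⌋ = 1; lat ⌊0.01510/0.00416667⌋ = 3.

ER71jx13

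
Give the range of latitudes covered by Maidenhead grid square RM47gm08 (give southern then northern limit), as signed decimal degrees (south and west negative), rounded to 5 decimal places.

37.53333, 37.53750

Field R=17, M=12: +17·20° lon, +12·10° lat → SW at lon 160°, lat 30°.
Square 4, 7: +4·2° lon, +7·1° lat → SW at lon 168°, lat 37°.
Subsquare g=6, m=12: +6·0.0833333° lon, +12·0.0416667° lat → SW at lon 168.5°, lat 37.5°.
Extended square 0, 8: +0·0.00833333° lon, +8·0.00416667° lat → SW at lon 168.5°, lat 37.5333°.
Cell spans 0.00833333° lon × 0.00416667° lat.
south 37.53333, north 37.53750.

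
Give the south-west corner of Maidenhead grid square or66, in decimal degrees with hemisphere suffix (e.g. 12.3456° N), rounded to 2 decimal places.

Field O=14, R=17: +14·20° lon, +17·10° lat → SW at lon 100°, lat 80°.
Square 6, 6: +6·2° lon, +6·1° lat → SW at lon 112°, lat 86°.
latitude 86.00° N, longitude 112.00° E.

86.00° N, 112.00° E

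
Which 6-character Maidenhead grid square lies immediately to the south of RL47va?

RL46vx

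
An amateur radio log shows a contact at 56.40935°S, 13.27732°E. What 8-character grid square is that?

JD63po31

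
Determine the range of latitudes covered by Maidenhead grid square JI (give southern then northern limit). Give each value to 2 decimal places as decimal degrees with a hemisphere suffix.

10.00° S, 0.00° N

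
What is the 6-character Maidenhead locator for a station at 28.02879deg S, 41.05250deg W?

Offset from 180°W / 90°S: lon 138.9475°, lat 61.9712°.
Field: 138.9475/20 → 6 → G, 61.9712/10 → 6 → G; chars GG.
Square: 18.9475/2 → 9, 1.9712/1 → 1; chars 91.
Subsquare: 0.9475/0.0833333 → 11 → l, 0.9712/0.0416667 → 23 → x; chars lx.

GG91lx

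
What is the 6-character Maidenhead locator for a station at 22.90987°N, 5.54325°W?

Offset from 180°W / 90°S: lon 174.4567°, lat 112.9099°.
Field (20°×10°, letters A–R): lon ⌊174.4567/20⌋ = 8 → I; lat ⌊112.9099/10⌋ = 11 → L.
Square (2°×1°, digits 0–9): lon ⌊14.4567/2⌋ = 7; lat ⌊2.9099/1⌋ = 2.
Subsquare (5′×2.5′, letters a–x): lon ⌊0.4567/0.0833333⌋ = 5 → f; lat ⌊0.9099/0.0416667⌋ = 21 → v.

IL72fv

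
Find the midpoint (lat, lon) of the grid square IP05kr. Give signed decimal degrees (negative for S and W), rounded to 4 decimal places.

Field I=8, P=15: +8·20° lon, +15·10° lat → SW at lon -20°, lat 60°.
Square 0, 5: +0·2° lon, +5·1° lat → SW at lon -20°, lat 65°.
Subsquare k=10, r=17: +10·0.0833333° lon, +17·0.0416667° lat → SW at lon -19.1667°, lat 65.7083°.
Cell spans 0.0833333° lon × 0.0416667° lat. Centre is SW corner plus half of each.
latitude 65.7292, longitude -19.1250.

65.7292, -19.1250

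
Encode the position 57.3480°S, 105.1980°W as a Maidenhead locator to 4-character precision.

DD72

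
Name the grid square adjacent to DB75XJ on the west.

DB75wj

Longitude subsquare x = 23; −1 → 22 = w.
The latitude characters are unchanged.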